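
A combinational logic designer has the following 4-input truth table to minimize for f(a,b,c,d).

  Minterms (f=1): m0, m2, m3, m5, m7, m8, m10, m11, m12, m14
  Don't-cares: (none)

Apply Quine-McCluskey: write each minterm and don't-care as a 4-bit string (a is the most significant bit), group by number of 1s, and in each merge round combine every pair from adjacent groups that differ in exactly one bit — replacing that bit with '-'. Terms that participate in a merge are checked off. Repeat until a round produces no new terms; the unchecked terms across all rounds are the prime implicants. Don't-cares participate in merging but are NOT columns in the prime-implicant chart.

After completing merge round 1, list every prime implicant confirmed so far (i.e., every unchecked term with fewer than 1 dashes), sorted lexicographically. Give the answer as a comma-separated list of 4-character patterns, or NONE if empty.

Round 0: 0000✓ 0010✓ 0011✓ 0101✓ 0111✓ 1000✓ 1010✓ 1011✓ 1100✓ 1110✓
Round 1: -000✓ -010✓ -011✓ 0-11 00-0✓ 001-✓ 01-1 1-00✓ 1-10✓ 10-0✓ 101-✓ 11-0✓
Round 2: -0-0 -01- 1--0
PIs = {-0-0, -01-, 0-11, 01-1, 1--0}

NONE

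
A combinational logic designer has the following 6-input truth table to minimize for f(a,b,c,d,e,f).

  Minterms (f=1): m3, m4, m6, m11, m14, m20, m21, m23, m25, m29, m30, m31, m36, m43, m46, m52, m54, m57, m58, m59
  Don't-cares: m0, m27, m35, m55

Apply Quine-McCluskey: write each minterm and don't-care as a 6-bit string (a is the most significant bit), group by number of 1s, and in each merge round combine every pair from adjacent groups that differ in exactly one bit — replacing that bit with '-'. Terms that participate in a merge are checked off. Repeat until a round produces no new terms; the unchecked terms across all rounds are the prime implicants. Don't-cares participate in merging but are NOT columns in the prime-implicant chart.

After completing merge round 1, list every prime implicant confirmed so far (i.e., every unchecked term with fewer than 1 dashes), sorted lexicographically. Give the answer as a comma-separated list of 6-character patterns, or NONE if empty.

size-2^0 implicants → 000000(✓)  000011(✓)  000100(✓)  000110(✓)  001011(✓)  001110(✓)  010100(✓)  010101(✓)  010111(✓)  011001(✓)  011011(✓)  011101(✓)  011110(✓)  011111(✓)  100011(✓)  100100(✓)  101011(✓)  101110(✓)  110100(✓)  110110(✓)  110111(✓)  111001(✓)  111010(✓)  111011(✓)
size-2^1 implicants → -00011(✓)  -00100(✓)  -01011(✓)  -01110  -10100(✓)  -10111  -11001(✓)  -11011(✓)  0-0100(✓)  0-1011(✓)  0-1110  00-011(✓)  00-110  000-00  0001-0  01-101(✓)  01-111(✓)  0101-1(✓)  01010-  011-01(✓)  011-11(✓)  0110-1(✓)  0111-1(✓)  01111-  1-0100(✓)  1-1011(✓)  10-011(✓)  1101-0  11011-  1110-1(✓)  11101-
size-2^2 implicants → --0100  --1011  -0-011  -110-1  01-1-1  011--1
Unchecked terms (primes): --0100, --1011, -0-011, -01110, -10111, -110-1, 0-1110, 00-110, 000-00, 0001-0, 01-1-1, 01010-, 011--1, 01111-, 1101-0, 11011-, 11101-

NONE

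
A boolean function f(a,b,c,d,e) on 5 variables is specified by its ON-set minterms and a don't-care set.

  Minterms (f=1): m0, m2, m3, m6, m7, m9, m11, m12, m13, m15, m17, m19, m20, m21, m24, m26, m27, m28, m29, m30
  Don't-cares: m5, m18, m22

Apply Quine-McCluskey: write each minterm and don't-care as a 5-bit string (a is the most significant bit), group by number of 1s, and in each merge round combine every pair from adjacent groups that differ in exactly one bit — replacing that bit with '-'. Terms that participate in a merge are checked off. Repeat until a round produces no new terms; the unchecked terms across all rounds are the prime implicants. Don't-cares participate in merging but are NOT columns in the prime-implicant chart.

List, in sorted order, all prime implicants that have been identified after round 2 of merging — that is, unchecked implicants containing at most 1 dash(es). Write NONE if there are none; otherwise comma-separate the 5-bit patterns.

000-0, 10-01, 100-1

size-2^0 implicants → 00000(✓)  00010(✓)  00011(✓)  00101(✓)  00110(✓)  00111(✓)  01001(✓)  01011(✓)  01100(✓)  01101(✓)  01111(✓)  10001(✓)  10010(✓)  10011(✓)  10100(✓)  10101(✓)  10110(✓)  11000(✓)  11010(✓)  11011(✓)  11100(✓)  11101(✓)  11110(✓)
size-2^1 implicants → -0010(✓)  -0011(✓)  -0101(✓)  -0110(✓)  -1011(✓)  -1100(✓)  -1101(✓)  0-011(✓)  0-101(✓)  0-111(✓)  00-10(✓)  00-11(✓)  000-0  0001-(✓)  001-1(✓)  0011-(✓)  01-01(✓)  01-11(✓)  010-1(✓)  011-1(✓)  0110-(✓)  1-010(✓)  1-011(✓)  1-100(✓)  1-101(✓)  1-110(✓)  10-01  10-10(✓)  100-1  1001-(✓)  101-0(✓)  1010-(✓)  11-00(✓)  11-10(✓)  110-0(✓)  1101-(✓)  111-0(✓)  1110-(✓)
size-2^2 implicants → --011  --101  -0-10  -001-  -110-  0--11  0-1-1  00-1-  01--1  1--10  1-01-  1-1-0  1-10-  11--0
Unchecked terms (primes): --011, --101, -0-10, -001-, -110-, 0--11, 0-1-1, 00-1-, 000-0, 01--1, 1--10, 1-01-, 1-1-0, 1-10-, 10-01, 100-1, 11--0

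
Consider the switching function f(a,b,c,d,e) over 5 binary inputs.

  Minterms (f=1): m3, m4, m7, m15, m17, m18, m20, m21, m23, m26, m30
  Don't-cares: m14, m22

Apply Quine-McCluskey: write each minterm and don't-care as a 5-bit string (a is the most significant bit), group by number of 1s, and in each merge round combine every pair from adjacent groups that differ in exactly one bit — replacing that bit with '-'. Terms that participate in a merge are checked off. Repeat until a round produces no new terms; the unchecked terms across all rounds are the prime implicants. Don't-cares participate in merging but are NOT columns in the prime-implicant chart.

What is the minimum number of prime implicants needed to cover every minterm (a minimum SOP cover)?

size-2^0 implicants → 00011(✓)  00100(✓)  00111(✓)  01110(✓)  01111(✓)  10001(✓)  10010(✓)  10100(✓)  10101(✓)  10110(✓)  10111(✓)  11010(✓)  11110(✓)
size-2^1 implicants → -0100  -0111  -1110  0-111  00-11  0111-  1-010(✓)  1-110(✓)  10-01  10-10(✓)  101-0(✓)  101-1(✓)  1010-(✓)  1011-(✓)  11-10(✓)
size-2^2 implicants → 1--10  101--
Unchecked terms (primes): -0100, -0111, -1110, 0-111, 00-11, 0111-, 1--10, 10-01, 101--
Minterm coverage:
  m3 ⊆ 00-11 [E]
  m4 ⊆ -0100 [E]
  m7 ⊆ -0111,0-111,00-11
  m15 ⊆ 0-111,0111-
  m17 ⊆ 10-01 [E]
  m18 ⊆ 1--10 [E]
  m20 ⊆ -0100,101--
  m21 ⊆ 10-01,101--
  m23 ⊆ -0111,101--
  m26 ⊆ 1--10 [E]
  m30 ⊆ -1110,1--10
E = {-0100, 00-11, 1--10, 10-01}
Petrick residual → -0111, 0-111
Cover = b'cd'e' + b'cde + a'cde + a'b'de + ade' + ab'd'e  |cover|=6

6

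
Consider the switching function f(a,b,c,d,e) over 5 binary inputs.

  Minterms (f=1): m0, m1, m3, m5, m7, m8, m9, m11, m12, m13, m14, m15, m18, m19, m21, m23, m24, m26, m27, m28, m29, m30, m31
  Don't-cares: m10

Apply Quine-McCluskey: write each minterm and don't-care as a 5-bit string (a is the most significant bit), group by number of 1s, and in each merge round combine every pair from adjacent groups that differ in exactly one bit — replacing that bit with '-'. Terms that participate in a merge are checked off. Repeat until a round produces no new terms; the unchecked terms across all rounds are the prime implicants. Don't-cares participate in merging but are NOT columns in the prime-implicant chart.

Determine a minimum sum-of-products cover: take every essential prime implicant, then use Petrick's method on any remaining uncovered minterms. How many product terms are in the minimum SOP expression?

5

size-2^0 implicants → 00000(✓)  00001(✓)  00011(✓)  00101(✓)  00111(✓)  01000(✓)  01001(✓)  01010(✓)  01011(✓)  01100(✓)  01101(✓)  01110(✓)  01111(✓)  10010(✓)  10011(✓)  10101(✓)  10111(✓)  11000(✓)  11010(✓)  11011(✓)  11100(✓)  11101(✓)  11110(✓)  11111(✓)
size-2^1 implicants → -0011(✓)  -0101(✓)  -0111(✓)  -1000(✓)  -1010(✓)  -1011(✓)  -1100(✓)  -1101(✓)  -1110(✓)  -1111(✓)  0-000(✓)  0-001(✓)  0-011(✓)  0-101(✓)  0-111(✓)  00-01(✓)  00-11(✓)  000-1(✓)  0000-(✓)  001-1(✓)  01-00(✓)  01-01(✓)  01-10(✓)  01-11(✓)  010-0(✓)  010-1(✓)  0100-(✓)  0101-(✓)  011-0(✓)  011-1(✓)  0110-(✓)  0111-(✓)  1-010(✓)  1-011(✓)  1-101(✓)  1-111(✓)  10-11(✓)  1001-(✓)  101-1(✓)  11-00(✓)  11-10(✓)  11-11(✓)  110-0(✓)  1101-(✓)  111-0(✓)  111-1(✓)  1110-(✓)  1111-(✓)
size-2^2 implicants → --011(✓)  --101(✓)  --111(✓)  -0-11(✓)  -01-1(✓)  -1-00(✓)  -1-10(✓)  -1-11(✓)  -10-0(✓)  -101-(✓)  -11-0(✓)  -11-1(✓)  -110-(✓)  -111-(✓)  0--01(✓)  0--11(✓)  0-0-1(✓)  0-00-  0-1-1(✓)  00--1(✓)  01--0(✓)  01--1(✓)  01-0-(✓)  01-1-(✓)  010--(✓)  011--(✓)  1--11(✓)  1-01-  1-1-1(✓)  11--0(✓)  11-1-(✓)  111--(✓)
size-2^3 implicants → ---11  --1-1  -1--0  -1-1-  -11--  0---1  01---
Unchecked terms (primes): ---11, --1-1, -1--0, -1-1-, -11--, 0---1, 0-00-, 01---, 1-01-
Minterm coverage:
  m0 ⊆ 0-00- [E]
  m1 ⊆ 0---1,0-00-
  m3 ⊆ ---11,0---1
  m5 ⊆ --1-1,0---1
  m7 ⊆ ---11,--1-1,0---1
  m8 ⊆ -1--0,0-00-,01---
  m9 ⊆ 0---1,0-00-,01---
  m11 ⊆ ---11,-1-1-,0---1,01---
  m12 ⊆ -1--0,-11--,01---
  m13 ⊆ --1-1,-11--,0---1,01---
  m14 ⊆ -1--0,-1-1-,-11--,01---
  m15 ⊆ ---11,--1-1,-1-1-,-11--,0---1,01---
  m18 ⊆ 1-01- [E]
  m19 ⊆ ---11,1-01-
  m21 ⊆ --1-1 [E]
  m23 ⊆ ---11,--1-1
  m24 ⊆ -1--0 [E]
  m26 ⊆ -1--0,-1-1-,1-01-
  m27 ⊆ ---11,-1-1-,1-01-
  m28 ⊆ -1--0,-11--
  m29 ⊆ --1-1,-11--
  m30 ⊆ -1--0,-1-1-,-11--
  m31 ⊆ ---11,--1-1,-1-1-,-11--
E = {--1-1, -1--0, 0-00-, 1-01-}
Petrick residual → ---11
Cover = de + ce + be' + a'c'd' + ac'd  |cover|=5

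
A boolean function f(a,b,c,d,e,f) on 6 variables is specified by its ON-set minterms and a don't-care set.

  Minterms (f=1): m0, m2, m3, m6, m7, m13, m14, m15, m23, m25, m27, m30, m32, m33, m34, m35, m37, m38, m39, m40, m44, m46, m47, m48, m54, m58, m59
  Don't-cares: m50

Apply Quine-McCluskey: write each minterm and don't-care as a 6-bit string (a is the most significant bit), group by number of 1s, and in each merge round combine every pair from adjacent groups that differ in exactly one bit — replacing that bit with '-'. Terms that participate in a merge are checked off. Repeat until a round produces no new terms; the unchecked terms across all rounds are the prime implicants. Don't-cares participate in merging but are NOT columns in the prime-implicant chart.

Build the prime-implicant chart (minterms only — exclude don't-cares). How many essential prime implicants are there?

size-2^0 implicants → 000000(✓)  000010(✓)  000011(✓)  000110(✓)  000111(✓)  001101(✓)  001110(✓)  001111(✓)  010111(✓)  011001(✓)  011011(✓)  011110(✓)  100000(✓)  100001(✓)  100010(✓)  100011(✓)  100101(✓)  100110(✓)  100111(✓)  101000(✓)  101100(✓)  101110(✓)  101111(✓)  110000(✓)  110010(✓)  110110(✓)  111010(✓)  111011(✓)
size-2^1 implicants → -00000(✓)  -00010(✓)  -00011(✓)  -00110(✓)  -00111(✓)  -01110(✓)  -01111(✓)  -11011  0-0111  0-1110  00-110(✓)  00-111(✓)  000-10(✓)  000-11(✓)  0000-0(✓)  00001-(✓)  00011-(✓)  0011-1  00111-(✓)  0110-1  1-0000(✓)  1-0010(✓)  1-0110(✓)  10-000  10-110(✓)  10-111(✓)  100-01(✓)  100-10(✓)  100-11(✓)  1000-0(✓)  1000-1(✓)  10000-(✓)  10001-(✓)  1001-1(✓)  10011-(✓)  101-00  1011-0  10111-(✓)  11-010  110-10(✓)  1100-0(✓)  11101-
size-2^2 implicants → -0-110(✓)  -0-111(✓)  -00-10(✓)  -00-11(✓)  -000-0  -0001-(✓)  -0011-(✓)  -0111-(✓)  00-11-(✓)  000-1-(✓)  1-0-10  1-00-0  10-11-(✓)  100--1  100-1-(✓)  1000--
size-2^3 implicants → -0-11-  -00-1-
Unchecked terms (primes): -0-11-, -00-1-, -000-0, -11011, 0-0111, 0-1110, 0011-1, 0110-1, 1-0-10, 1-00-0, 10-000, 100--1, 1000--, 101-00, 1011-0, 11-010, 11101-
Minterm coverage:
  m0 ⊆ -000-0 [E]
  m2 ⊆ -00-1-,-000-0
  m3 ⊆ -00-1- [E]
  m6 ⊆ -0-11-,-00-1-
  m7 ⊆ -0-11-,-00-1-,0-0111
  m13 ⊆ 0011-1 [E]
  m14 ⊆ -0-11-,0-1110
  m15 ⊆ -0-11-,0011-1
  m23 ⊆ 0-0111 [E]
  m25 ⊆ 0110-1 [E]
  m27 ⊆ -11011,0110-1
  m30 ⊆ 0-1110 [E]
  m32 ⊆ -000-0,1-00-0,10-000,1000--
  m33 ⊆ 100--1,1000--
  m34 ⊆ -00-1-,-000-0,1-0-10,1-00-0,1000--
  m35 ⊆ -00-1-,100--1,1000--
  m37 ⊆ 100--1 [E]
  m38 ⊆ -0-11-,-00-1-,1-0-10
  m39 ⊆ -0-11-,-00-1-,100--1
  m40 ⊆ 10-000,101-00
  m44 ⊆ 101-00,1011-0
  m46 ⊆ -0-11-,1011-0
  m47 ⊆ -0-11- [E]
  m48 ⊆ 1-00-0 [E]
  m54 ⊆ 1-0-10 [E]
  m58 ⊆ 11-010,11101-
  m59 ⊆ -11011,11101-
E = {-0-11-, -00-1-, -000-0, 0-0111, 0-1110, 0011-1, 0110-1, 1-0-10, 1-00-0, 100--1}

10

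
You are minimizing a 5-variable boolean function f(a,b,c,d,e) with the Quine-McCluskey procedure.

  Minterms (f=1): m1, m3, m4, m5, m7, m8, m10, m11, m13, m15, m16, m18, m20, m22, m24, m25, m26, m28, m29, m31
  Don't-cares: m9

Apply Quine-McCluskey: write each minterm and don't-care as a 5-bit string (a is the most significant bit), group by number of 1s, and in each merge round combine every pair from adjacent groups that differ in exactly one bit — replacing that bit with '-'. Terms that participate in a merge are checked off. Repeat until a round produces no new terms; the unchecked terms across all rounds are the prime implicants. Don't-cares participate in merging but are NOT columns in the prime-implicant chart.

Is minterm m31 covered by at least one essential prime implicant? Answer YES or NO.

YES

size-2^0 implicants → 00001(✓)  00011(✓)  00100(✓)  00101(✓)  00111(✓)  01000(✓)  01001(✓)  01010(✓)  01011(✓)  01101(✓)  01111(✓)  10000(✓)  10010(✓)  10100(✓)  10110(✓)  11000(✓)  11001(✓)  11010(✓)  11100(✓)  11101(✓)  11111(✓)
size-2^1 implicants → -0100  -1000(✓)  -1001(✓)  -1010(✓)  -1101(✓)  -1111(✓)  0-001(✓)  0-011(✓)  0-101(✓)  0-111(✓)  00-01(✓)  00-11(✓)  000-1(✓)  001-1(✓)  0010-  01-01(✓)  01-11(✓)  010-0(✓)  010-1(✓)  0100-(✓)  0101-(✓)  011-1(✓)  1-000(✓)  1-010(✓)  1-100(✓)  10-00(✓)  10-10(✓)  100-0(✓)  101-0(✓)  11-00(✓)  11-01(✓)  110-0(✓)  1100-(✓)  111-1(✓)  1110-(✓)
size-2^2 implicants → -1-01  -10-0  -100-  -11-1  0--01(✓)  0--11(✓)  0-0-1(✓)  0-1-1(✓)  00--1(✓)  01--1(✓)  010--  1--00  1-0-0  10--0  11-0-
size-2^3 implicants → 0---1
Unchecked terms (primes): -0100, -1-01, -10-0, -100-, -11-1, 0---1, 0010-, 010--, 1--00, 1-0-0, 10--0, 11-0-
Minterm coverage:
  m1 ⊆ 0---1 [E]
  m3 ⊆ 0---1 [E]
  m4 ⊆ -0100,0010-
  m5 ⊆ 0---1,0010-
  m7 ⊆ 0---1 [E]
  m8 ⊆ -10-0,-100-,010--
  m10 ⊆ -10-0,010--
  m11 ⊆ 0---1,010--
  m13 ⊆ -1-01,-11-1,0---1
  m15 ⊆ -11-1,0---1
  m16 ⊆ 1--00,1-0-0,10--0
  m18 ⊆ 1-0-0,10--0
  m20 ⊆ -0100,1--00,10--0
  m22 ⊆ 10--0 [E]
  m24 ⊆ -10-0,-100-,1--00,1-0-0,11-0-
  m25 ⊆ -1-01,-100-,11-0-
  m26 ⊆ -10-0,1-0-0
  m28 ⊆ 1--00,11-0-
  m29 ⊆ -1-01,-11-1,11-0-
  m31 ⊆ -11-1 [E]
E = {-11-1, 0---1, 10--0}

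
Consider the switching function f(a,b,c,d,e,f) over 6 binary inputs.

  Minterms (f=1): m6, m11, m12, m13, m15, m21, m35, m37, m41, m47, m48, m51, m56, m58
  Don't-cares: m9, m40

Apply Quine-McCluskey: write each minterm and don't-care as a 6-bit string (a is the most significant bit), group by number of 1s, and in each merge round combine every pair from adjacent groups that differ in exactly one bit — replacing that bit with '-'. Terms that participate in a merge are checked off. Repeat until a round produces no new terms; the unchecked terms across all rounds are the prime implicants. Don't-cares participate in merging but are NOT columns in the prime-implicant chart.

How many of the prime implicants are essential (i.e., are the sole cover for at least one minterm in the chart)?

9

[col 0] 000110, 001001*, 001011*, 001100*, 001101*, 001111*, 010101, 100011*, 100101, 101000*, 101001*, 101111*, 110000*, 110011*, 111000*, 111010*
[col 1] -01001, -01111, 001-01*, 001-11*, 0010-1*, 0011-1*, 00110-, 1-0011, 1-1000, 10100-, 11-000, 1110-0
[col 2] 001--1
Prime implicants: -01001, -01111, 000110, 001--1, 00110-, 010101, 1-0011, 1-1000, 100101, 10100-, 11-000, 1110-0
PI chart (minterm → PIs covering it):
  6 | 000110  (sole → essential)
  11 | 001--1  (sole → essential)
  12 | 00110-  (sole → essential)
  13 | 001--1,00110-
  15 | -01111,001--1
  21 | 010101  (sole → essential)
  35 | 1-0011  (sole → essential)
  37 | 100101  (sole → essential)
  41 | -01001,10100-
  47 | -01111  (sole → essential)
  48 | 11-000  (sole → essential)
  51 | 1-0011  (sole → essential)
  56 | 1-1000,11-000,1110-0
  58 | 1110-0  (sole → essential)
Essential prime implicants: -01111, 000110, 001--1, 00110-, 010101, 1-0011, 100101, 11-000, 1110-0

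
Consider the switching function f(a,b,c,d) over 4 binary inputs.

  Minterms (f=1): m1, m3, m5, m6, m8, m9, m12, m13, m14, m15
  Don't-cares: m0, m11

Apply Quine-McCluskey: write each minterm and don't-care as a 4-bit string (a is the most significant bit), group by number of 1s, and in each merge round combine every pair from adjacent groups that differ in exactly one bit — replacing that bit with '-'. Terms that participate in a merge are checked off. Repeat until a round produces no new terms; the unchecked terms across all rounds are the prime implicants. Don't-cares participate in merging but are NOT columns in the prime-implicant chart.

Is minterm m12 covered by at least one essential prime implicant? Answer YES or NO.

NO

size-2^0 implicants → 0000(✓)  0001(✓)  0011(✓)  0101(✓)  0110(✓)  1000(✓)  1001(✓)  1011(✓)  1100(✓)  1101(✓)  1110(✓)  1111(✓)
size-2^1 implicants → -000(✓)  -001(✓)  -011(✓)  -101(✓)  -110  0-01(✓)  00-1(✓)  000-(✓)  1-00(✓)  1-01(✓)  1-11(✓)  10-1(✓)  100-(✓)  11-0(✓)  11-1(✓)  110-(✓)  111-(✓)
size-2^2 implicants → --01  -0-1  -00-  1--1  1-0-  11--
Unchecked terms (primes): --01, -0-1, -00-, -110, 1--1, 1-0-, 11--
Minterm coverage:
  m1 ⊆ --01,-0-1,-00-
  m3 ⊆ -0-1 [E]
  m5 ⊆ --01 [E]
  m6 ⊆ -110 [E]
  m8 ⊆ -00-,1-0-
  m9 ⊆ --01,-0-1,-00-,1--1,1-0-
  m12 ⊆ 1-0-,11--
  m13 ⊆ --01,1--1,1-0-,11--
  m14 ⊆ -110,11--
  m15 ⊆ 1--1,11--
E = {--01, -0-1, -110}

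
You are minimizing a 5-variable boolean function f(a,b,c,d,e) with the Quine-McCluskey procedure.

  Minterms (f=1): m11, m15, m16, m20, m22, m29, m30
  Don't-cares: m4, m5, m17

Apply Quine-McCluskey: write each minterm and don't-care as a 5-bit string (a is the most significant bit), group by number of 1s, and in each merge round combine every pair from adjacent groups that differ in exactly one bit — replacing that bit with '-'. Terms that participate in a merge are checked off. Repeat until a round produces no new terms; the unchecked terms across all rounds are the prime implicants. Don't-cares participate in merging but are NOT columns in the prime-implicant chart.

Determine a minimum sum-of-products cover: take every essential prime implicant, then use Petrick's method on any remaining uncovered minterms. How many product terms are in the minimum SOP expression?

[col 0] 00100*, 00101*, 01011*, 01111*, 10000*, 10001*, 10100*, 10110*, 11101, 11110*
[col 1] -0100, 0010-, 01-11, 1-110, 10-00, 1000-, 101-0
Prime implicants: -0100, 0010-, 01-11, 1-110, 10-00, 1000-, 101-0, 11101
PI chart (minterm → PIs covering it):
  11 | 01-11  (sole → essential)
  15 | 01-11  (sole → essential)
  16 | 10-00,1000-
  20 | -0100,10-00,101-0
  22 | 1-110,101-0
  29 | 11101  (sole → essential)
  30 | 1-110  (sole → essential)
Essential prime implicants: 01-11, 1-110, 11101
Petrick residual → 10-00
Minimum SOP uses 4 PIs: a'bde + acde' + ab'd'e' + abcd'e

4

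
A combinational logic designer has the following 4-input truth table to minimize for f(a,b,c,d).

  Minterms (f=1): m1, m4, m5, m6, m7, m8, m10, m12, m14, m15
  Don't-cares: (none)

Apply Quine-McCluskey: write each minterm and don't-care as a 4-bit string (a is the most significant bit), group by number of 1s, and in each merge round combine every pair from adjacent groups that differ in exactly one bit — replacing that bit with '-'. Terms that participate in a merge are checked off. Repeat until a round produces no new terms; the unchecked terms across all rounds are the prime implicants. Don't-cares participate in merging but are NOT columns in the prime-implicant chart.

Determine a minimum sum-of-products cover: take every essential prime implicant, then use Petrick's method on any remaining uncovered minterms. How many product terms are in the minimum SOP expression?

4

Round 0: 0001✓ 0100✓ 0101✓ 0110✓ 0111✓ 1000✓ 1010✓ 1100✓ 1110✓ 1111✓
Round 1: -100✓ -110✓ -111✓ 0-01 01-0✓ 01-1✓ 010-✓ 011-✓ 1-00✓ 1-10✓ 10-0✓ 11-0✓ 111-✓
Round 2: -1-0 -11- 01-- 1--0
PIs = {-1-0, -11-, 0-01, 01--, 1--0}
Coverage chart:
  m1: 0-01 ←essential
  m4: -1-0,01--
  m5: 0-01,01--
  m6: -1-0,-11-,01--
  m7: -11-,01--
  m8: 1--0 ←essential
  m10: 1--0 ←essential
  m12: -1-0,1--0
  m14: -1-0,-11-,1--0
  m15: -11- ←essential
Essential: -11-, 0-01, 1--0
Petrick residual → -1-0
Min cover (4 terms): bd' + bc + a'c'd + ad'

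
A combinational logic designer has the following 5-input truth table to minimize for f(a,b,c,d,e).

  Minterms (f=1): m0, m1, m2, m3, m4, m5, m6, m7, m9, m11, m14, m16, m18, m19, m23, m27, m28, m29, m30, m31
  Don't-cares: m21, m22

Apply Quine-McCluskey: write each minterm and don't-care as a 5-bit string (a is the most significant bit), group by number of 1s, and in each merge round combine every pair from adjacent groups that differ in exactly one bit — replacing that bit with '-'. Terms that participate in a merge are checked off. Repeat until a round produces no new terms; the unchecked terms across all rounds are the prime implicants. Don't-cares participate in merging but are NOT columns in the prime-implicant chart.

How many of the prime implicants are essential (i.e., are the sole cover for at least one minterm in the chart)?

5

Round 0: 00000✓ 00001✓ 00010✓ 00011✓ 00100✓ 00101✓ 00110✓ 00111✓ 01001✓ 01011✓ 01110✓ 10000✓ 10010✓ 10011✓ 10101✓ 10110✓ 10111✓ 11011✓ 11100✓ 11101✓ 11110✓ 11111✓
Round 1: -0000✓ -0010✓ -0011✓ -0101✓ -0110✓ -0111✓ -1011✓ -1110✓ 0-001✓ 0-011✓ 0-110✓ 00-00✓ 00-01✓ 00-10✓ 00-11✓ 000-0✓ 000-1✓ 0000-✓ 0001-✓ 001-0✓ 001-1✓ 0010-✓ 0011-✓ 010-1✓ 1-011✓ 1-101✓ 1-110✓ 1-111✓ 10-10✓ 10-11✓ 100-0✓ 1001-✓ 101-1✓ 1011-✓ 11-11✓ 111-0✓ 111-1✓ 1110-✓ 1111-✓
Round 2: --011 --110 -0-10✓ -0-11✓ -00-0 -001-✓ -01-1 -011-✓ 0-0-1 00--0✓ 00--1✓ 00-0-✓ 00-1-✓ 000--✓ 001--✓ 1--11 1-1-1 1-11- 10-1-✓ 111--
Round 3: -0-1- 00---
PIs = {--011, --110, -0-1-, -00-0, -01-1, 0-0-1, 00---, 1--11, 1-1-1, 1-11-, 111--}
Coverage chart:
  m0: -00-0,00---
  m1: 0-0-1,00---
  m2: -0-1-,-00-0,00---
  m3: --011,-0-1-,0-0-1,00---
  m4: 00--- ←essential
  m5: -01-1,00---
  m6: --110,-0-1-,00---
  m7: -0-1-,-01-1,00---
  m9: 0-0-1 ←essential
  m11: --011,0-0-1
  m14: --110 ←essential
  m16: -00-0 ←essential
  m18: -0-1-,-00-0
  m19: --011,-0-1-,1--11
  m23: -0-1-,-01-1,1--11,1-1-1,1-11-
  m27: --011,1--11
  m28: 111-- ←essential
  m29: 1-1-1,111--
  m30: --110,1-11-,111--
  m31: 1--11,1-1-1,1-11-,111--
Essential: --110, -00-0, 0-0-1, 00---, 111--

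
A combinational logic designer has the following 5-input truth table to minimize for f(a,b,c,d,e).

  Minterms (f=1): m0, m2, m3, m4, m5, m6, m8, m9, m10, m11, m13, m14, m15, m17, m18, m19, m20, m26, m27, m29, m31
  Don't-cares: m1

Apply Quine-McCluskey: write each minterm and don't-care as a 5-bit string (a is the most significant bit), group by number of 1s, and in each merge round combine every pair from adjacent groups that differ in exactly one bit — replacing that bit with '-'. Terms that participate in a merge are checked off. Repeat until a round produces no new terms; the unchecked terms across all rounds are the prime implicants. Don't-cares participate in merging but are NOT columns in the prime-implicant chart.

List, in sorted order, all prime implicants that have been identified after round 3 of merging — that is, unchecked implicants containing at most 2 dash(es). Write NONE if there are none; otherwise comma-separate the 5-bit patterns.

[col 0] 00000*, 00001*, 00010*, 00011*, 00100*, 00101*, 00110*, 01000*, 01001*, 01010*, 01011*, 01101*, 01110*, 01111*, 10001*, 10010*, 10011*, 10100*, 11010*, 11011*, 11101*, 11111*
[col 1] -0001*, -0010*, -0011*, -0100, -1010*, -1011*, -1101*, -1111*, 0-000*, 0-001*, 0-010*, 0-011*, 0-101*, 0-110*, 00-00*, 00-01*, 00-10*, 000-0*, 000-1*, 0000-*, 0001-*, 001-0*, 0010-*, 01-01*, 01-10*, 01-11*, 010-0*, 010-1*, 0100-*, 0101-*, 011-1*, 0111-*, 1-010*, 1-011*, 100-1*, 1001-*, 11-11*, 1101-*, 111-1*
[col 2] --010*, --011*, -00-1, -001-*, -1-11, -101-*, -11-1, 0--01, 0--10, 0-0-0*, 0-0-1*, 0-00-*, 0-01-*, 00--0, 00-0-, 000--*, 01--1, 01-1-, 010--*, 1-01-*
[col 3] --01-, 0-0--
Prime implicants: --01-, -00-1, -0100, -1-11, -11-1, 0--01, 0--10, 0-0--, 00--0, 00-0-, 01--1, 01-1-

-00-1, -0100, -1-11, -11-1, 0--01, 0--10, 00--0, 00-0-, 01--1, 01-1-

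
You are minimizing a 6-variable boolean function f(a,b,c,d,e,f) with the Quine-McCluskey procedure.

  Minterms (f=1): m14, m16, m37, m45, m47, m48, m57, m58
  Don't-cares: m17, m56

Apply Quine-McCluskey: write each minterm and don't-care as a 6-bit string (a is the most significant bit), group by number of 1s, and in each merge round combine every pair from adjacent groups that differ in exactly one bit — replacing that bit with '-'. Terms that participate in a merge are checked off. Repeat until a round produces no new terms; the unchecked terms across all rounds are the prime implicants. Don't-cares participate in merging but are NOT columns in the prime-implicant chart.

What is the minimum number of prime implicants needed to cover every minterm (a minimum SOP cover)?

6

size-2^0 implicants → 001110  010000(✓)  010001(✓)  100101(✓)  101101(✓)  101111(✓)  110000(✓)  111000(✓)  111001(✓)  111010(✓)
size-2^1 implicants → -10000  01000-  10-101  1011-1  11-000  1110-0  11100-
Unchecked terms (primes): -10000, 001110, 01000-, 10-101, 1011-1, 11-000, 1110-0, 11100-
Minterm coverage:
  m14 ⊆ 001110 [E]
  m16 ⊆ -10000,01000-
  m37 ⊆ 10-101 [E]
  m45 ⊆ 10-101,1011-1
  m47 ⊆ 1011-1 [E]
  m48 ⊆ -10000,11-000
  m57 ⊆ 11100- [E]
  m58 ⊆ 1110-0 [E]
E = {001110, 10-101, 1011-1, 1110-0, 11100-}
Petrick residual → -10000
Cover = bc'd'e'f' + a'b'cdef' + ab'de'f + ab'cdf + abcd'f' + abcd'e'  |cover|=6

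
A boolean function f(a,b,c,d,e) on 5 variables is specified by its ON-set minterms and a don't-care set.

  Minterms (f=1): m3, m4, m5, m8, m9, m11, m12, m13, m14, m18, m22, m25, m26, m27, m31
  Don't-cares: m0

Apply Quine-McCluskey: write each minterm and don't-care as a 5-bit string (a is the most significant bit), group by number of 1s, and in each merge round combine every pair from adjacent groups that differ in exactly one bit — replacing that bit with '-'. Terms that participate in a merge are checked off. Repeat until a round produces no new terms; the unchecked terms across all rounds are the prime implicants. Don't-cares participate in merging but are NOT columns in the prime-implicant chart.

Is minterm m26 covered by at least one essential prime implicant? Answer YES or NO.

NO

Round 0: 00000✓ 00011✓ 00100✓ 00101✓ 01000✓ 01001✓ 01011✓ 01100✓ 01101✓ 01110✓ 10010✓ 10110✓ 11001✓ 11010✓ 11011✓ 11111✓
Round 1: -1001✓ -1011✓ 0-000✓ 0-011 0-100✓ 0-101✓ 00-00✓ 0010-✓ 01-00✓ 01-01✓ 010-1✓ 0100-✓ 011-0 0110-✓ 1-010 10-10 11-11 110-1✓ 1101-
Round 2: -10-1 0--00 0-10- 01-0-
PIs = {-10-1, 0--00, 0-011, 0-10-, 01-0-, 011-0, 1-010, 10-10, 11-11, 1101-}
Coverage chart:
  m3: 0-011 ←essential
  m4: 0--00,0-10-
  m5: 0-10- ←essential
  m8: 0--00,01-0-
  m9: -10-1,01-0-
  m11: -10-1,0-011
  m12: 0--00,0-10-,01-0-,011-0
  m13: 0-10-,01-0-
  m14: 011-0 ←essential
  m18: 1-010,10-10
  m22: 10-10 ←essential
  m25: -10-1 ←essential
  m26: 1-010,1101-
  m27: -10-1,11-11,1101-
  m31: 11-11 ←essential
Essential: -10-1, 0-011, 0-10-, 011-0, 10-10, 11-11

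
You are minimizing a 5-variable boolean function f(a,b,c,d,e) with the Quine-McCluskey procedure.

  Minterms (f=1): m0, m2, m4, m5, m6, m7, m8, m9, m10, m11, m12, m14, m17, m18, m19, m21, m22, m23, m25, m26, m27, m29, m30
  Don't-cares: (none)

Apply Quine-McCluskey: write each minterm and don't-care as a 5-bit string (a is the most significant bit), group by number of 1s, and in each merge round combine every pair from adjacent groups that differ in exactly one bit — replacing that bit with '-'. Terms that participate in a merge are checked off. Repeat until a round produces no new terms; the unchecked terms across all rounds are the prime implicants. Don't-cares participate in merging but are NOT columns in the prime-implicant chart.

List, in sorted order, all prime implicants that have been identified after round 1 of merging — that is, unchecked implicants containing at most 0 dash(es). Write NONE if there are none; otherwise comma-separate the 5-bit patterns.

NONE

size-2^0 implicants → 00000(✓)  00010(✓)  00100(✓)  00101(✓)  00110(✓)  00111(✓)  01000(✓)  01001(✓)  01010(✓)  01011(✓)  01100(✓)  01110(✓)  10001(✓)  10010(✓)  10011(✓)  10101(✓)  10110(✓)  10111(✓)  11001(✓)  11010(✓)  11011(✓)  11101(✓)  11110(✓)
size-2^1 implicants → -0010(✓)  -0101(✓)  -0110(✓)  -0111(✓)  -1001(✓)  -1010(✓)  -1011(✓)  -1110(✓)  0-000(✓)  0-010(✓)  0-100(✓)  0-110(✓)  00-00(✓)  00-10(✓)  000-0(✓)  001-0(✓)  001-1(✓)  0010-(✓)  0011-(✓)  01-00(✓)  01-10(✓)  010-0(✓)  010-1(✓)  0100-(✓)  0101-(✓)  011-0(✓)  1-001(✓)  1-010(✓)  1-011(✓)  1-101(✓)  1-110(✓)  10-01(✓)  10-10(✓)  10-11(✓)  100-1(✓)  1001-(✓)  101-1(✓)  1011-(✓)  11-01(✓)  11-10(✓)  110-1(✓)  1101-(✓)
size-2^2 implicants → --010(✓)  --110(✓)  -0-10(✓)  -01-1  -011-  -1-10(✓)  -10-1  -101-  0--00(✓)  0--10(✓)  0-0-0(✓)  0-1-0(✓)  00--0(✓)  001--  01--0(✓)  010--  1--01  1--10(✓)  1-0-1  1-01-  10--1  10-1-
size-2^3 implicants → ---10  0---0
Unchecked terms (primes): ---10, -01-1, -011-, -10-1, -101-, 0---0, 001--, 010--, 1--01, 1-0-1, 1-01-, 10--1, 10-1-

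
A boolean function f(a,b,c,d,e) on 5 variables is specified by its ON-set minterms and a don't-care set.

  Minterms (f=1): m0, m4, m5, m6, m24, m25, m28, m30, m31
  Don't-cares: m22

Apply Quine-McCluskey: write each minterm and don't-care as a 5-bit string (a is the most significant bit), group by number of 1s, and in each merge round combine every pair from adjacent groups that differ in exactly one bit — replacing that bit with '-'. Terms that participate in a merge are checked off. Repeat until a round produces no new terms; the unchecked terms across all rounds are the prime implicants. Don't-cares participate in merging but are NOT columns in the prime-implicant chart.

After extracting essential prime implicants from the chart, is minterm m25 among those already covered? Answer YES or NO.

size-2^0 implicants → 00000(✓)  00100(✓)  00101(✓)  00110(✓)  10110(✓)  11000(✓)  11001(✓)  11100(✓)  11110(✓)  11111(✓)
size-2^1 implicants → -0110  00-00  001-0  0010-  1-110  11-00  1100-  111-0  1111-
Unchecked terms (primes): -0110, 00-00, 001-0, 0010-, 1-110, 11-00, 1100-, 111-0, 1111-
Minterm coverage:
  m0 ⊆ 00-00 [E]
  m4 ⊆ 00-00,001-0,0010-
  m5 ⊆ 0010- [E]
  m6 ⊆ -0110,001-0
  m24 ⊆ 11-00,1100-
  m25 ⊆ 1100- [E]
  m28 ⊆ 11-00,111-0
  m30 ⊆ 1-110,111-0,1111-
  m31 ⊆ 1111- [E]
E = {00-00, 0010-, 1100-, 1111-}

YES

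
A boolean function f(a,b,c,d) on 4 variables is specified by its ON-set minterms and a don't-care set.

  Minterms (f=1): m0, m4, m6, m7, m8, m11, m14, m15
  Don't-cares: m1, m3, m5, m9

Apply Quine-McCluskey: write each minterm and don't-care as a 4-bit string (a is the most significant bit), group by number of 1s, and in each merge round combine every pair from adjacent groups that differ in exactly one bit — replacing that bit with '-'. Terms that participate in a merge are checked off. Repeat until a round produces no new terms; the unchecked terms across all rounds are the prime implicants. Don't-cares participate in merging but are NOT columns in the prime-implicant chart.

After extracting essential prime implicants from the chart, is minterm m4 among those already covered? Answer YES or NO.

NO

Round 0: 0000✓ 0001✓ 0011✓ 0100✓ 0101✓ 0110✓ 0111✓ 1000✓ 1001✓ 1011✓ 1110✓ 1111✓
Round 1: -000✓ -001✓ -011✓ -110✓ -111✓ 0-00✓ 0-01✓ 0-11✓ 00-1✓ 000-✓ 01-0✓ 01-1✓ 010-✓ 011-✓ 1-11✓ 10-1✓ 100-✓ 111-✓
Round 2: --11 -0-1 -00- -11- 0--1 0-0- 01--
PIs = {--11, -0-1, -00-, -11-, 0--1, 0-0-, 01--}
Coverage chart:
  m0: -00-,0-0-
  m4: 0-0-,01--
  m6: -11-,01--
  m7: --11,-11-,0--1,01--
  m8: -00- ←essential
  m11: --11,-0-1
  m14: -11- ←essential
  m15: --11,-11-
Essential: -00-, -11-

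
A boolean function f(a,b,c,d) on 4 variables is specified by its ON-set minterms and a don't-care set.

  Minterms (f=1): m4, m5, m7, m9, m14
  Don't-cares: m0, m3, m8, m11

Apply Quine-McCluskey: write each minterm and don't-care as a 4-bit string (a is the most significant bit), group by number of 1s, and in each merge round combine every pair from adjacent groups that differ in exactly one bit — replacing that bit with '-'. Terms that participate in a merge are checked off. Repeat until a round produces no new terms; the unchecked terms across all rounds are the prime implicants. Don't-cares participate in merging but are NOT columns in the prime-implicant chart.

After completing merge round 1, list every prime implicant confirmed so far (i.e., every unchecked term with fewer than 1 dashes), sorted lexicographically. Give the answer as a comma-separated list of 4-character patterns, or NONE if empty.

Round 0: 0000✓ 0011✓ 0100✓ 0101✓ 0111✓ 1000✓ 1001✓ 1011✓ 1110
Round 1: -000 -011 0-00 0-11 01-1 010- 10-1 100-
PIs = {-000, -011, 0-00, 0-11, 01-1, 010-, 10-1, 100-, 1110}

1110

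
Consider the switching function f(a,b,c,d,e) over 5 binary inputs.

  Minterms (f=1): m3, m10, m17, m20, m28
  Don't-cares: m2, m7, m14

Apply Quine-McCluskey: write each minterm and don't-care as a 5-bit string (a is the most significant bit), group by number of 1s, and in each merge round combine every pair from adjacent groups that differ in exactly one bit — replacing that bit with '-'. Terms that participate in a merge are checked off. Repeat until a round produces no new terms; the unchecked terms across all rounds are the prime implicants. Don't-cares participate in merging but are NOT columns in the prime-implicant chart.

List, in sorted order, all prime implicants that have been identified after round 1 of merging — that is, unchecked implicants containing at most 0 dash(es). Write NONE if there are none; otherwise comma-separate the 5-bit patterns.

10001

[col 0] 00010*, 00011*, 00111*, 01010*, 01110*, 10001, 10100*, 11100*
[col 1] 0-010, 00-11, 0001-, 01-10, 1-100
Prime implicants: 0-010, 00-11, 0001-, 01-10, 1-100, 10001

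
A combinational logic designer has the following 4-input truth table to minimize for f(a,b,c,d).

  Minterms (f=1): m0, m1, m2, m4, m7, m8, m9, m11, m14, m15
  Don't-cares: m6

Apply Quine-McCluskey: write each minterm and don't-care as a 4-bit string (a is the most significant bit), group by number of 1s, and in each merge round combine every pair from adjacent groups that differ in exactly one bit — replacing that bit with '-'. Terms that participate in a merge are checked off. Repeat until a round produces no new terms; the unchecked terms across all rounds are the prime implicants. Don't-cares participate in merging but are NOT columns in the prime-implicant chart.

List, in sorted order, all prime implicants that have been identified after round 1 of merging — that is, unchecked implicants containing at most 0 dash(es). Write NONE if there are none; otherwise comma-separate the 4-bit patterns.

NONE

[col 0] 0000*, 0001*, 0010*, 0100*, 0110*, 0111*, 1000*, 1001*, 1011*, 1110*, 1111*
[col 1] -000*, -001*, -110*, -111*, 0-00*, 0-10*, 00-0*, 000-*, 01-0*, 011-*, 1-11, 10-1, 100-*, 111-*
[col 2] -00-, -11-, 0--0
Prime implicants: -00-, -11-, 0--0, 1-11, 10-1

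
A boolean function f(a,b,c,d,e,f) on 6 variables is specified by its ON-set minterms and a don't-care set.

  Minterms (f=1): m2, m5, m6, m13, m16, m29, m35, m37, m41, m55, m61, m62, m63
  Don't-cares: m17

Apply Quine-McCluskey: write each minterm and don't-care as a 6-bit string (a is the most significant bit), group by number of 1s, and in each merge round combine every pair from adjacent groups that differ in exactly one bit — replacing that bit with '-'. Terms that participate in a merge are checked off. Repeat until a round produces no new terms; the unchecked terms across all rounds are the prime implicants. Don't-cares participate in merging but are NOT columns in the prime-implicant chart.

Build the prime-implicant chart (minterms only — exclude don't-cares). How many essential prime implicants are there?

[col 0] 000010*, 000101*, 000110*, 001101*, 010000*, 010001*, 011101*, 100011, 100101*, 101001, 110111*, 111101*, 111110*, 111111*
[col 1] -00101, -11101, 0-1101, 00-101, 000-10, 01000-, 11-111, 1111-1, 11111-
Prime implicants: -00101, -11101, 0-1101, 00-101, 000-10, 01000-, 100011, 101001, 11-111, 1111-1, 11111-
PI chart (minterm → PIs covering it):
  2 | 000-10  (sole → essential)
  5 | -00101,00-101
  6 | 000-10  (sole → essential)
  13 | 0-1101,00-101
  16 | 01000-  (sole → essential)
  29 | -11101,0-1101
  35 | 100011  (sole → essential)
  37 | -00101  (sole → essential)
  41 | 101001  (sole → essential)
  55 | 11-111  (sole → essential)
  61 | -11101,1111-1
  62 | 11111-  (sole → essential)
  63 | 11-111,1111-1,11111-
Essential prime implicants: -00101, 000-10, 01000-, 100011, 101001, 11-111, 11111-

7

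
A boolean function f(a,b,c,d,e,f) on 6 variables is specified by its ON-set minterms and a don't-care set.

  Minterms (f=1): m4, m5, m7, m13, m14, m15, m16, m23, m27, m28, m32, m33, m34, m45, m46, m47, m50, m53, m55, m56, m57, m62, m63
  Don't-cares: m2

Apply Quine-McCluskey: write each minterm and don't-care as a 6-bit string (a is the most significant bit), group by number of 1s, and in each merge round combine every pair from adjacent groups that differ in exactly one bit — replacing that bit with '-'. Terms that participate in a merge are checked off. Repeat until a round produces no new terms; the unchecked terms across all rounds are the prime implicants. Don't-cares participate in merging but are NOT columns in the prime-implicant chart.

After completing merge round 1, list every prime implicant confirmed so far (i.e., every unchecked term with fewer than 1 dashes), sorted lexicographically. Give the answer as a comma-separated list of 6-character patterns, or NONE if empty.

010000, 011011, 011100

[col 0] 000010*, 000100*, 000101*, 000111*, 001101*, 001110*, 001111*, 010000, 010111*, 011011, 011100, 100000*, 100001*, 100010*, 101101*, 101110*, 101111*, 110010*, 110101*, 110111*, 111000*, 111001*, 111110*, 111111*
[col 1] -00010, -01101*, -01110*, -01111*, -10111, 0-0111, 00-101*, 00-111*, 0001-1*, 00010-, 0011-1*, 00111-*, 1-0010, 1-1110*, 1-1111*, 1000-0, 10000-, 1011-1*, 10111-*, 11-111, 1101-1, 11100-, 11111-*
[col 2] -011-1, -0111-, 00-1-1, 1-111-
Prime implicants: -00010, -011-1, -0111-, -10111, 0-0111, 00-1-1, 00010-, 010000, 011011, 011100, 1-0010, 1-111-, 1000-0, 10000-, 11-111, 1101-1, 11100-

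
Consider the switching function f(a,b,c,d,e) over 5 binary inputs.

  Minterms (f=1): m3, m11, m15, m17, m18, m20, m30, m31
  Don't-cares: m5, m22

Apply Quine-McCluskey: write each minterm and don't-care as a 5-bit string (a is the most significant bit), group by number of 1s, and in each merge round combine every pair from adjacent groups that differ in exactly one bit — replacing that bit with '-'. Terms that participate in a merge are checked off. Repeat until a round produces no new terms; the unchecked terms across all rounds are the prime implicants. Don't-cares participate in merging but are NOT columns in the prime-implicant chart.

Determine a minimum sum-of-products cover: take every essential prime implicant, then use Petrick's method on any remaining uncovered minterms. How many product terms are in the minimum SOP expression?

6

Round 0: 00011✓ 00101 01011✓ 01111✓ 10001 10010✓ 10100✓ 10110✓ 11110✓ 11111✓
Round 1: -1111 0-011 01-11 1-110 10-10 101-0 1111-
PIs = {-1111, 0-011, 00101, 01-11, 1-110, 10-10, 10001, 101-0, 1111-}
Coverage chart:
  m3: 0-011 ←essential
  m11: 0-011,01-11
  m15: -1111,01-11
  m17: 10001 ←essential
  m18: 10-10 ←essential
  m20: 101-0 ←essential
  m30: 1-110,1111-
  m31: -1111,1111-
Essential: 0-011, 10-10, 10001, 101-0
Petrick residual → -1111, 1-110
Min cover (6 terms): bcde + a'c'de + acde' + ab'de' + ab'c'd'e + ab'ce'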